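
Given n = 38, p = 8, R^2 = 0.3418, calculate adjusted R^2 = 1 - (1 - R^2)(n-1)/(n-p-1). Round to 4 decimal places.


Using the formula:
(1 - 0.3418) = 0.6582.
Multiply by 37/29: 0.6582 * 37 = 24.3534, then 24.3534 / 29 = 0.8398.
Adj R^2 = 1 - 0.8398 = 0.1602.

0.1602


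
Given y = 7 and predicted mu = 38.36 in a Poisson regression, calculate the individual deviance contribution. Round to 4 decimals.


Compute y*ln(y/mu) = 7*ln(7/38.36) = 7*-1.701105 = -11.907735.
y - mu = -31.36.
D = 2*(-11.907735 - (-31.36)) = 38.904530, which rounds to 38.9045.

38.9045


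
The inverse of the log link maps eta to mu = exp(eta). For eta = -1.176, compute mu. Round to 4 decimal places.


Apply the inverse link:
mu = e^-1.176 = 0.3085.

0.3085


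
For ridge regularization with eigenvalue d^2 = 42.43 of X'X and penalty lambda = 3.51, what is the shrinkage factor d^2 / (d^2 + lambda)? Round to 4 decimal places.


Compute the denominator: 42.43 + 3.51 = 45.9400.
Shrinkage factor = 42.43 / 45.9400 = 0.9236.

0.9236


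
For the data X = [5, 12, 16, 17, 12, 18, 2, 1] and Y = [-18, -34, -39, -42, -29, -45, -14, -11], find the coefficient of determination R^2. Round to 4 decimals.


Fit the OLS line: b0 = -9.0698, b1 = -1.9210.
SSres = 17.4653.
SStot = 1220.0000.
R^2 = 1 - 17.4653/1220.0000 = 0.9857.

0.9857


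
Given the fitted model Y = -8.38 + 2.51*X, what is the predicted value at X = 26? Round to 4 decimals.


Substitute X = 26 into the equation:
Y = -8.38 + 2.51 * 26 = -8.38 + 65.2600 = 56.8800.

56.8800


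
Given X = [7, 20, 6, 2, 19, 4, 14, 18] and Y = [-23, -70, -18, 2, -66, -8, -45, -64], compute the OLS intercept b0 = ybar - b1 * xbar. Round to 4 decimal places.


Compute b1 = -3.8768 from the OLS formula.
With xbar = 11.2500 and ybar = -36.5000, the intercept is:
b0 = -36.5000 - -3.8768 * 11.2500 = 7.1145.

7.1145


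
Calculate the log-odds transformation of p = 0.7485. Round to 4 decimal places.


The odds are p/(1-p) = 0.7485 / 0.2515 = 2.9761.
logit(p) = ln(2.9761) = 1.0906.

1.0906


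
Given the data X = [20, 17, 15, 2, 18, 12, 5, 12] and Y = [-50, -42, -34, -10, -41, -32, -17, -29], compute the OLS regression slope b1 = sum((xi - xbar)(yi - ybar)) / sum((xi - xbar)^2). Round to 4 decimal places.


Calculate xbar = 12.6250, ybar = -31.8750.
S_xx = 279.8750, S_xy = -579.6250.
Using b1 = S_xy / S_xx = -579.6250 / 279.8750, we get b1 = -2.0710.

-2.0710


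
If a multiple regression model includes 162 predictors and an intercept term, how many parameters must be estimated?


Each predictor gets one coefficient, plus one intercept.
Total parameters = 162 + 1 = 163.

163


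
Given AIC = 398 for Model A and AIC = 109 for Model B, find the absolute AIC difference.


|AIC_A - AIC_B| = |398 - 109| = 289.
Model B is preferred (lower AIC).

289


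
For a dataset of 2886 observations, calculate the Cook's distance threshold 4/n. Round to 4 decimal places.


Cook's distance cutoff = 4/n = 4/2886.
= 0.0014.

0.0014


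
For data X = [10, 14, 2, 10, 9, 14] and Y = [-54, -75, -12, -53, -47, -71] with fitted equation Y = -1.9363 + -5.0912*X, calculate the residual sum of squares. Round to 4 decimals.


Compute predicted values, then residuals = yi - yhat_i.
Residuals: [-1.1517, -1.7869, 0.1187, -0.1517, 0.7571, 2.2131].
SSres = sum(residual^2) = 10.0275.

10.0275


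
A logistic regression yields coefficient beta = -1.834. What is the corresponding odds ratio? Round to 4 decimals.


exp(-1.834) = 0.1598.
So the odds ratio is 0.1598.

0.1598


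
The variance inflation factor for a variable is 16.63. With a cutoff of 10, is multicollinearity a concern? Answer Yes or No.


Compare VIF = 16.63 to the threshold of 10.
16.63 >= 10, so the answer is Yes.

Yes


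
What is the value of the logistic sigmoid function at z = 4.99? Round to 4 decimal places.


Compute exp(-4.9900) = 0.0068.
Sigmoid = 1 / (1 + 0.0068) = 1 / 1.0068 = 0.9932.

0.9932


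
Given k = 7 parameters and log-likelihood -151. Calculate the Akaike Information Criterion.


Compute:
2k = 2*7 = 14.
-2*loglik = -2*(-151) = 302.
AIC = 14 + 302 = 316.

316


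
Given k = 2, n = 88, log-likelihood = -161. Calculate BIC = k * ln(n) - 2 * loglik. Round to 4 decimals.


k * ln(n) = 2 * ln(88) = 2 * 4.477337 = 8.954674.
-2 * loglik = -2 * (-161) = 322.
BIC = 8.954674 + 322 = 330.954674, which rounds to 330.9547.

330.9547


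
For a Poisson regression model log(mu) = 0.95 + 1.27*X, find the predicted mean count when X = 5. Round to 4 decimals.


Compute eta = 0.95 + 1.27 * 5 = 7.3000.
Apply inverse link: mu = e^7.3000 = 1480.2999.

1480.2999


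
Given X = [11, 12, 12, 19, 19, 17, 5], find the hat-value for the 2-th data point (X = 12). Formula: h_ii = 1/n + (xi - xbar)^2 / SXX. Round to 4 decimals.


n = 7, xbar = 13.5714.
SXX = sum((xi - xbar)^2) = 155.7143.
h = 1/7 + (12 - 13.5714)^2 / 155.7143 = 0.1587.

0.1587


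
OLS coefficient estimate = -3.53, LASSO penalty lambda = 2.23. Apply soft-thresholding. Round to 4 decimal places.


Check: |-3.53| = 3.53 vs lambda = 2.23.
Since |beta| > lambda, coefficient = sign(beta)*(|beta| - lambda) = -1.3000.
Soft-thresholded coefficient = -1.3000.

-1.3000


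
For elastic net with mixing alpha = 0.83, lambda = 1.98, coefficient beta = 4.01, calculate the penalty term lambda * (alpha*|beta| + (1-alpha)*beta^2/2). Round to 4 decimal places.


Compute:
L1 = 0.83 * 4.01 = 3.3283.
L2 = 0.17 * 4.01^2 / 2 = 1.3668.
Penalty = 1.98 * (3.3283 + 1.3668) = 9.2963.

9.2963


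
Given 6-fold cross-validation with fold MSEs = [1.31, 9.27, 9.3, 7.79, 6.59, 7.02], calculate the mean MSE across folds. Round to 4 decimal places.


Total MSE across folds = 41.2800.
CV-MSE = 41.2800/6 = 6.8800.

6.8800


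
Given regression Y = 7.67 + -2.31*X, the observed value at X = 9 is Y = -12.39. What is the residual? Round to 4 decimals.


Compute yhat = 7.67 + (-2.31)(9) = -13.1200.
Residual = actual - predicted = -12.39 - -13.1200 = 0.7300.

0.7300


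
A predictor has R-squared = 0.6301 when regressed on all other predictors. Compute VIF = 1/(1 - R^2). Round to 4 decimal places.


VIF = 1 / (1 - 0.6301).
= 1 / 0.3699 = 2.7034.

2.7034


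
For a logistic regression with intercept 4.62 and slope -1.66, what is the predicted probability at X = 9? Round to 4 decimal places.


Compute z = 4.62 + (-1.66)(9) = -10.3200.
exp(-z) = 30333.2576.
P = 1/(1 + 30333.2576) = 0.0000.

0.0000


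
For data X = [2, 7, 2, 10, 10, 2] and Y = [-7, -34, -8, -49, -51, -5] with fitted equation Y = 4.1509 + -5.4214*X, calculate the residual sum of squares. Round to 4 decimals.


For each point, residual = actual - predicted.
Residuals: [-0.3081, -0.2011, -1.3081, 1.0631, -0.9369, 1.6919].
Sum of squared residuals = 6.7170.

6.7170


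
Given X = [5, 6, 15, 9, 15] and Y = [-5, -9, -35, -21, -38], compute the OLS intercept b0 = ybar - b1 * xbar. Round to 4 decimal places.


The slope is b1 = -3.0761.
Sample means are xbar = 10.0000 and ybar = -21.6000.
Intercept: b0 = -21.6000 - (-3.0761)(10.0000) = 9.1609.

9.1609


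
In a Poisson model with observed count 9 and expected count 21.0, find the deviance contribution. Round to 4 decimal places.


y/mu = 9/21.0 = 0.428571 (approx.), and ln(9/21.0) = -0.847298.
y * ln(y/mu) = 9 * -0.847298 = -7.625682.
y - mu = -12.0.
D = 2 * (-7.625682 - -12.0) = 8.748636, which rounds to 8.7486.

8.7486


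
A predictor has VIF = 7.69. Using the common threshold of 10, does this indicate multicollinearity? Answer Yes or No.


The threshold is 10.
VIF = 7.69 is < 10.
Multicollinearity indication: No.

No


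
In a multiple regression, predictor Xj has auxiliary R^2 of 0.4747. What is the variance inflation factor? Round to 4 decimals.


Using VIF = 1/(1 - R^2_j):
1 - 0.4747 = 0.5253.
VIF = 1.9037.

1.9037


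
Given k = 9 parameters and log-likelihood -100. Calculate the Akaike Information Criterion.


Compute:
2k = 2*9 = 18.
-2*loglik = -2*(-100) = 200.
AIC = 18 + 200 = 218.

218


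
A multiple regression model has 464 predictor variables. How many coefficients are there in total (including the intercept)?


Each predictor gets one coefficient, plus one intercept.
Total parameters = 464 + 1 = 465.

465


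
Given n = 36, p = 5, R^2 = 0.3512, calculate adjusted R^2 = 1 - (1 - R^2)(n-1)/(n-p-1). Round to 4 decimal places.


Using the formula:
(1 - 0.3512) = 0.6488.
Multiply by 35/30: 0.6488 * 35 = 22.7080, then 22.7080 / 30 = 0.7569.
Adj R^2 = 1 - 0.7569 = 0.2431.

0.2431


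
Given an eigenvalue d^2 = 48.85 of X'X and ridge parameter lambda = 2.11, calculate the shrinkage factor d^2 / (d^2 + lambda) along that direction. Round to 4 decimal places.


d^2 + lambda = 48.85 + 2.11 = 50.9600.
Shrinkage factor = 48.85/50.9600 = 0.9586.

0.9586


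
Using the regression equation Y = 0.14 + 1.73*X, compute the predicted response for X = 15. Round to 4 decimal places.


Substitute X = 15 into the equation:
Y = 0.14 + 1.73 * 15 = 0.14 + 25.9500 = 26.0900.

26.0900


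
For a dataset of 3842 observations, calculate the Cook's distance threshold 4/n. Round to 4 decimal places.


Cook's distance cutoff = 4/n = 4/3842.
= 0.0010.

0.0010


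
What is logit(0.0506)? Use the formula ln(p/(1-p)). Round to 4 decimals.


The odds are p/(1-p) = 0.0506 / 0.9494 = 0.0533.
logit(p) = ln(0.0533) = -2.9319.

-2.9319


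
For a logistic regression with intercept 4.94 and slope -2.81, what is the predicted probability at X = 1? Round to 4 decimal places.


Compute z = 4.94 + (-2.81)(1) = 2.1300.
exp(-z) = 0.1188.
P = 1/(1 + 0.1188) = 0.8938.

0.8938


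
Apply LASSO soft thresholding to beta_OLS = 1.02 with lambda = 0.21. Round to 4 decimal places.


|beta_OLS| = 1.02.
lambda = 0.21.
Since |beta| > lambda, coefficient = sign(beta)*(|beta| - lambda) = 0.8100.
Result = 0.8100.

0.8100


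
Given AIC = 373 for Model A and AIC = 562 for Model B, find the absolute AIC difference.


|AIC_A - AIC_B| = |373 - 562| = 189.
Model A is preferred (lower AIC).

189


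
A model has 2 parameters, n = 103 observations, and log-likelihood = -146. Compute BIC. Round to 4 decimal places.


ln(103) = 4.634729.
k * ln(n) = 2 * 4.634729 = 9.269458.
-2L = 292.
BIC = 9.269458 + 292 = 301.269458, which rounds to 301.2695.

301.2695


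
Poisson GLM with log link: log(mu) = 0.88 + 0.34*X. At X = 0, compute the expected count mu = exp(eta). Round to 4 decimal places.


Linear predictor: eta = 0.88 + (0.34)(0) = 0.8800.
Expected count: mu = exp(0.8800) = 2.4109.

2.4109


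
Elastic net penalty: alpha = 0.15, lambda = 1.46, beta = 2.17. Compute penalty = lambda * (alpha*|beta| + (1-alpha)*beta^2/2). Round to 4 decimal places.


L1 component = 0.15 * |2.17| = 0.3255.
L2 component = 0.85 * 2.17^2 / 2 = 2.0013.
Penalty = 1.46 * (0.3255 + 2.0013) = 1.46 * 2.3268 = 3.3971.

3.3971


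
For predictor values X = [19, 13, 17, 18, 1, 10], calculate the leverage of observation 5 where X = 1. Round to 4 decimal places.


n = 6, xbar = 13.0000.
SXX = sum((xi - xbar)^2) = 230.0000.
h = 1/6 + (1 - 13.0000)^2 / 230.0000 = 0.7928.

0.7928


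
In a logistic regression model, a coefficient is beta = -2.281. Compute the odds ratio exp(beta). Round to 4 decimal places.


Odds ratio = exp(beta) = exp(-2.281).
= 0.1022.

0.1022


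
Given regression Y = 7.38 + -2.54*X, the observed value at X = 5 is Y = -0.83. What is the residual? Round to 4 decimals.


Compute yhat = 7.38 + (-2.54)(5) = -5.3200.
Residual = actual - predicted = -0.83 - -5.3200 = 4.4900.

4.4900


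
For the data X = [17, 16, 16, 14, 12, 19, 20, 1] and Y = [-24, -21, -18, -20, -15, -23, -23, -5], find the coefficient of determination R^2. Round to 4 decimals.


The fitted line is Y = -4.1206 + -1.0090*X.
SSres = 19.4797, SStot = 273.8750.
R^2 = 1 - SSres/SStot = 0.9289.

0.9289


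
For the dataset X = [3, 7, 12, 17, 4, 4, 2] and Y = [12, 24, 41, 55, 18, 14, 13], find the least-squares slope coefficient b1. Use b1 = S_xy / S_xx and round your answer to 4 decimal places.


Calculate xbar = 7.0000, ybar = 25.2857.
S_xx = 184.0000, S_xy = 546.0000.
Using b1 = S_xy / S_xx = 546.0000 / 184.0000, we get b1 = 2.9674.

2.9674


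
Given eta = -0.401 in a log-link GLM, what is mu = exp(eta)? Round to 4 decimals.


The inverse log link gives:
mu = exp(-0.401) = 0.6697.

0.6697


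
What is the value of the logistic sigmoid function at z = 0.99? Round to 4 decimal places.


Compute exp(-0.9900) = 0.3716.
Sigmoid = 1 / (1 + 0.3716) = 1 / 1.3716 = 0.7291.

0.7291


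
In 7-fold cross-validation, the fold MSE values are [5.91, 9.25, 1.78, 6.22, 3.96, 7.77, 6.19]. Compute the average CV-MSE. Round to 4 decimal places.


Add all fold MSEs: 41.0800.
Divide by k = 7: 41.0800/7 = 5.8686.

5.8686


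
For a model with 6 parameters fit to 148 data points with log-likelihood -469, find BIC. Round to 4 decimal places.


Compute k*ln(n) = 6*ln(148) = 6*4.997212 = 29.983272.
Then -2*loglik = 938.
BIC = 29.983272 + 938 = 967.983272, which rounds to 967.9833.

967.9833


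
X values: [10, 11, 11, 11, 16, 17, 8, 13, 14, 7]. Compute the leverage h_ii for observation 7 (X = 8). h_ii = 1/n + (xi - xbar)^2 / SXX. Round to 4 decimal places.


Mean of X: xbar = 11.8000.
SXX = 93.6000.
For X = 8: h = 1/10 + (8 - 11.8000)^2/93.6000 = 0.2543.

0.2543


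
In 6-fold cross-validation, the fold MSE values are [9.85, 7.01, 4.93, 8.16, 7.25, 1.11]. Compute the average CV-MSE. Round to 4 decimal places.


Sum of fold MSEs = 38.3100.
Average = 38.3100 / 6 = 6.3850.

6.3850


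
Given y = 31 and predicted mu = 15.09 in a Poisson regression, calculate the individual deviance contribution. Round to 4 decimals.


Compute y*ln(y/mu) = 31*ln(31/15.09) = 31*0.719955 = 22.318605.
y - mu = 15.91.
D = 2*(22.318605 - (15.91)) = 12.817210, which rounds to 12.8172.

12.8172


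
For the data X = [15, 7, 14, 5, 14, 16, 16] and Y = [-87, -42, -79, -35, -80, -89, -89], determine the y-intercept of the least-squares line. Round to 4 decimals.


Compute b1 = -5.1045 from the OLS formula.
With xbar = 12.4286 and ybar = -71.5714, the intercept is:
b0 = -71.5714 - -5.1045 * 12.4286 = -8.1303.

-8.1303


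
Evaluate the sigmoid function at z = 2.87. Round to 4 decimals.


First, exp(-2.8700) = 0.0567.
Then sigma(z) = 1/(1 + 0.0567) = 0.9463.

0.9463


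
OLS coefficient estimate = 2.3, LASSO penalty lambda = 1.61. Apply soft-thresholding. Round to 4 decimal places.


Check: |2.3| = 2.3 vs lambda = 1.61.
Since |beta| > lambda, coefficient = sign(beta)*(|beta| - lambda) = 0.6900.
Soft-thresholded coefficient = 0.6900.

0.6900


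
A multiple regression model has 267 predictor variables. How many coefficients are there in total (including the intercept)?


Total coefficients = number of predictors + 1 (for the intercept).
= 267 + 1 = 268.

268


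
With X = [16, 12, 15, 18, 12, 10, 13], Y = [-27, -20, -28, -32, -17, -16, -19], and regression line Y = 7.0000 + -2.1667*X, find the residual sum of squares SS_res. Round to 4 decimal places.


Compute predicted values, then residuals = yi - yhat_i.
Residuals: [0.6672, -0.9996, -2.4995, 0.0006, 2.0004, -1.3330, 2.1671].
SSres = sum(residual^2) = 18.1667.

18.1667


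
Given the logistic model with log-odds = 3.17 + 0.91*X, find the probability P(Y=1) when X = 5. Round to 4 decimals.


z = 3.17 + 0.91 * 5 = 7.7200.
Sigmoid: P = 1 / (1 + exp(-7.7200)) = 0.9996.

0.9996


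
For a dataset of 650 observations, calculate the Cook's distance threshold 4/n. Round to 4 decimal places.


Using the rule of thumb:
Threshold = 4 / 650 = 0.0062.

0.0062


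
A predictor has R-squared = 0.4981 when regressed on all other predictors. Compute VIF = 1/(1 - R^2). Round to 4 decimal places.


VIF = 1 / (1 - 0.4981).
= 1 / 0.5019 = 1.9924.

1.9924


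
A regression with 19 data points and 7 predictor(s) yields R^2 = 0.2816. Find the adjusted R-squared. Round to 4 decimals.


Adjusted R^2 = 1 - (1 - R^2) * (n-1)/(n-p-1).
(1 - R^2) = 0.7184.
(n-1)/(n-p-1) = 18/11.
(1 - R^2) * (n-1) = 0.7184 * 18 = 12.9312.
Divide by (n-p-1): 12.9312 / 11 = 1.1756.
Adj R^2 = 1 - 1.1756 = -0.1756.

-0.1756


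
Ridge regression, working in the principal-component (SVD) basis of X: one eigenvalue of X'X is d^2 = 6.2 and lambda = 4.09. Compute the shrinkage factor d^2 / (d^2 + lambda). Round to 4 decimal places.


Compute the denominator: 6.2 + 4.09 = 10.2900.
Shrinkage factor = 6.2 / 10.2900 = 0.6025.

0.6025


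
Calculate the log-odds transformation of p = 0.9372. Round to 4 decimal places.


1 - p = 0.0628.
p/(1-p) = 14.9236.
logit = ln(14.9236) = 2.7029.

2.7029


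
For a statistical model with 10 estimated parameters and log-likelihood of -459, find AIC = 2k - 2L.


AIC = 2k - 2*loglik = 2(10) - 2(-459).
= 20 + 918 = 938.

938


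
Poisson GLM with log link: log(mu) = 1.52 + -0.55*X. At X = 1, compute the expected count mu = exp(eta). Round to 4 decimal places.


Linear predictor: eta = 1.52 + (-0.55)(1) = 0.9700.
Expected count: mu = exp(0.9700) = 2.6379.

2.6379


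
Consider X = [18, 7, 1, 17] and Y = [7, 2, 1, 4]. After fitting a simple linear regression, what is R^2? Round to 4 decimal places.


Fit the OLS line: b0 = 0.3674, b1 = 0.2914.
SSres = 3.9527.
SStot = 21.0000.
R^2 = 1 - 3.9527/21.0000 = 0.8118.

0.8118


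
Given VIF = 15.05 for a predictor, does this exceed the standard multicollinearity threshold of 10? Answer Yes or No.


The threshold is 10.
VIF = 15.05 is >= 10.
Multicollinearity indication: Yes.

Yes


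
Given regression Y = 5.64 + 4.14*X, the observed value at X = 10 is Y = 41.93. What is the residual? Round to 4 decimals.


Fitted value at X = 10 is yhat = 5.64 + 4.14*10 = 47.0400.
Residual = 41.93 - 47.0400 = -5.1100.

-5.1100


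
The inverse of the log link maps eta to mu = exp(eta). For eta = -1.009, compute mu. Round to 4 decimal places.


Apply the inverse link:
mu = e^-1.009 = 0.3646.

0.3646


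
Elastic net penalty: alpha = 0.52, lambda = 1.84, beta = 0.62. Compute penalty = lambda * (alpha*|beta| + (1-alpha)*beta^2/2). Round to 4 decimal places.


L1 component = 0.52 * |0.62| = 0.3224.
L2 component = 0.48 * 0.62^2 / 2 = 0.0923.
Penalty = 1.84 * (0.3224 + 0.0923) = 1.84 * 0.4147 = 0.7630.

0.7630


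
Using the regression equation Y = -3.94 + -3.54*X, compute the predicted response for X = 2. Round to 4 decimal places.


Plug X = 2 into Y = -3.94 + -3.54*X:
Y = -3.94 + -7.0800 = -11.0200.

-11.0200


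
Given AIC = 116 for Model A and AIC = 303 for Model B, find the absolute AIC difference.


|AIC_A - AIC_B| = |116 - 303| = 187.
Model A is preferred (lower AIC).

187


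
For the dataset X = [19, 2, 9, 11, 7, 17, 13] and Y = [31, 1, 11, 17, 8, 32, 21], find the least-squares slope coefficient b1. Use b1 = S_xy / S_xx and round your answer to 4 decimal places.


Calculate xbar = 11.1429, ybar = 17.2857.
S_xx = 204.8571, S_xy = 401.7143.
Using b1 = S_xy / S_xx = 401.7143 / 204.8571, we get b1 = 1.9609.

1.9609


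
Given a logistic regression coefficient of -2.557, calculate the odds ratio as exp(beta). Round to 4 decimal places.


The odds ratio is computed as:
OR = e^(-2.557) = 0.0775.

0.0775


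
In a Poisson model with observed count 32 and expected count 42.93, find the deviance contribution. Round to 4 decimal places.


First: ln(32/42.93) = -0.293835.
Then: 32 * -0.293835 = -9.402720.
y - mu = 32 - 42.93 = -10.93.
D = 2(-9.402720 - -10.93) = 3.054560, which rounds to 3.0546.

3.0546


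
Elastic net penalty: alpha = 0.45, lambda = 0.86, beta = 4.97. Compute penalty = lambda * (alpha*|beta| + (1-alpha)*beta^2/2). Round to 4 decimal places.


alpha * |beta| = 0.45 * 4.97 = 2.2365.
(1-alpha) * beta^2/2 = 0.55 * 24.7009/2 = 6.7927.
Total = 0.86 * (2.2365 + 6.7927) = 7.7652.

7.7652


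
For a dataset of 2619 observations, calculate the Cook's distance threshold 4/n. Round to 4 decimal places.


Using the rule of thumb:
Threshold = 4 / 2619 = 0.0015.

0.0015


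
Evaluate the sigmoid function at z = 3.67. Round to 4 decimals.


exp(-3.6700) = 0.0255.
1 + exp(-z) = 1.0255.
sigmoid = 1/1.0255 = 0.9752.

0.9752


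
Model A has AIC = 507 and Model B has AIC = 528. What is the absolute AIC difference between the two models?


Absolute difference = |507 - 528| = 21.
The model with lower AIC (A) is preferred.

21


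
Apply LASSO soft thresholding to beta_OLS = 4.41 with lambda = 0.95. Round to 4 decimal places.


|beta_OLS| = 4.41.
lambda = 0.95.
Since |beta| > lambda, coefficient = sign(beta)*(|beta| - lambda) = 3.4600.
Result = 3.4600.

3.4600


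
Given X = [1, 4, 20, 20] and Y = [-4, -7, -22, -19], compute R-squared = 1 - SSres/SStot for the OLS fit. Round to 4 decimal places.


Fit the OLS line: b0 = -3.3339, b1 = -0.8592.
SSres = 4.5905.
SStot = 234.0000.
R^2 = 1 - 4.5905/234.0000 = 0.9804.

0.9804


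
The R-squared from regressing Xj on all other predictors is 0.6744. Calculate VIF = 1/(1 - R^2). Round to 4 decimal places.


Using VIF = 1/(1 - R^2_j):
1 - 0.6744 = 0.3256.
VIF = 3.0713.

3.0713


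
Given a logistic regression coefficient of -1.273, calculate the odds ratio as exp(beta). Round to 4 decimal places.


The odds ratio is computed as:
OR = e^(-1.273) = 0.2800.

0.2800


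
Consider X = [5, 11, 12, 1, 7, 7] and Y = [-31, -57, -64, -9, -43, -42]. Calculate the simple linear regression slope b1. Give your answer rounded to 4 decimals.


First compute the means: xbar = 7.1667, ybar = -41.0000.
Then S_xx = sum((xi - xbar)^2) = 80.8333.
S_xy = sum((xi - xbar)(yi - ybar)) = -391.0000.
b1 = S_xy / S_xx = -391.0000 / 80.8333 = -4.8371.

-4.8371


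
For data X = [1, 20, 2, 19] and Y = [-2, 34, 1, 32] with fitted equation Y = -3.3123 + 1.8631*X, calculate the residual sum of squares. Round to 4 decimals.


Predicted values from Y = -3.3123 + 1.8631*X.
Residuals: [-0.5508, 0.0503, 0.5861, -0.0866].
SSres = 0.6569.

0.6569


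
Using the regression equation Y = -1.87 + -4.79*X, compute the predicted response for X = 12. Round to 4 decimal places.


Substitute X = 12 into the equation:
Y = -1.87 + -4.79 * 12 = -1.87 + -57.4800 = -59.3500.

-59.3500


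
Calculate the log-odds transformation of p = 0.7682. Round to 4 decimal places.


Compute the odds: 0.7682/0.2318 = 3.3141.
Take the natural log: ln(3.3141) = 1.1982.

1.1982


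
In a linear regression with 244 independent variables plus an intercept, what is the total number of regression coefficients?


Including the intercept, the model has 244 predictor coefficients + 1 intercept.
Total = 245.

245


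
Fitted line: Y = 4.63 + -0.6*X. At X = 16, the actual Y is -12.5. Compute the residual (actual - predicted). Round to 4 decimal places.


Predicted = 4.63 + -0.6 * 16 = -4.9700.
Residual = -12.5 - -4.9700 = -7.5300.

-7.5300


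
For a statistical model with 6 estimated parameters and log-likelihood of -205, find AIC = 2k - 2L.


AIC = 2k - 2*loglik = 2(6) - 2(-205).
= 12 + 410 = 422.

422


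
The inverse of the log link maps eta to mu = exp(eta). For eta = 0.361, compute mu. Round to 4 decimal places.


The inverse log link gives:
mu = exp(0.361) = 1.4348.

1.4348


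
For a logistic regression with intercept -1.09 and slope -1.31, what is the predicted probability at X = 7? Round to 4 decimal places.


Compute z = -1.09 + (-1.31)(7) = -10.2600.
exp(-z) = 28566.7862.
P = 1/(1 + 28566.7862) = 0.0000.

0.0000


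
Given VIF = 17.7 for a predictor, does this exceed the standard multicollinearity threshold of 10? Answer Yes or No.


Check: VIF = 17.7 vs threshold = 10.
Since 17.7 >= 10, the answer is Yes.

Yes


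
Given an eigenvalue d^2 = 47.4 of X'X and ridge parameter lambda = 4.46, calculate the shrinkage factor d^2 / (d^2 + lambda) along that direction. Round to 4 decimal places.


d^2 + lambda = 47.4 + 4.46 = 51.8600.
Shrinkage factor = 47.4/51.8600 = 0.9140.

0.9140


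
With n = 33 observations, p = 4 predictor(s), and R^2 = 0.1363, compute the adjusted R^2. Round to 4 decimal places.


Plug in: Adj R^2 = 1 - (1 - 0.1363) * 32/28.
= 1 - 0.8637 * 32/28
= 1 - 27.6384 / 28
= 1 - 0.9871 = 0.0129.

0.0129


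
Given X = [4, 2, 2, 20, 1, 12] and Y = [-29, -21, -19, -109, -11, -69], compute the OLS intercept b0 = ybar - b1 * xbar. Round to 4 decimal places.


The slope is b1 = -5.0271.
Sample means are xbar = 6.8333 and ybar = -43.0000.
Intercept: b0 = -43.0000 - (-5.0271)(6.8333) = -8.6480.

-8.6480


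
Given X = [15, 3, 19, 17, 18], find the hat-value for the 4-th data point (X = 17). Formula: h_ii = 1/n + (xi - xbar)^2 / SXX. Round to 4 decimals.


n = 5, xbar = 14.4000.
SXX = sum((xi - xbar)^2) = 171.2000.
h = 1/5 + (17 - 14.4000)^2 / 171.2000 = 0.2395.

0.2395


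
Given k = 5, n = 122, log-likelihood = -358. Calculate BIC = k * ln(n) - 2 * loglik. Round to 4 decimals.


k * ln(n) = 5 * ln(122) = 5 * 4.804021 = 24.020105.
-2 * loglik = -2 * (-358) = 716.
BIC = 24.020105 + 716 = 740.020105, which rounds to 740.0201.

740.0201


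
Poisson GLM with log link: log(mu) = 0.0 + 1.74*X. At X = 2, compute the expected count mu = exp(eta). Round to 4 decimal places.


eta = 0.0 + 1.74 * 2 = 3.4800.
mu = exp(3.4800) = 32.4597.

32.4597


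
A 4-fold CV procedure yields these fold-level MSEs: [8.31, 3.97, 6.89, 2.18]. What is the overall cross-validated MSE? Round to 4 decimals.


Total MSE across folds = 21.3500.
CV-MSE = 21.3500/4 = 5.3375.

5.3375


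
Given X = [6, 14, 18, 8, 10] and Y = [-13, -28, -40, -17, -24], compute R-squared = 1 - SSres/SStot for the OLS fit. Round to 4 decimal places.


After computing the OLS fit (b0=-0.3103, b1=-2.1509):
SSres = 11.8879, SStot = 441.2000.
R^2 = 1 - 11.8879/441.2000 = 0.9731.

0.9731


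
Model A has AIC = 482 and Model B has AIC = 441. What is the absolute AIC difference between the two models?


Compute |482 - 441| = 41.
Model B has the smaller AIC.

41


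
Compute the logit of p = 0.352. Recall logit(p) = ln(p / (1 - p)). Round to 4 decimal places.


The odds are p/(1-p) = 0.352 / 0.648 = 0.5432.
logit(p) = ln(0.5432) = -0.6103.

-0.6103


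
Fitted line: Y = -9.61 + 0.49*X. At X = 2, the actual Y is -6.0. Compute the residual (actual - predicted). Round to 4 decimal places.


Fitted value at X = 2 is yhat = -9.61 + 0.49*2 = -8.6300.
Residual = -6.0 - -8.6300 = 2.6300.

2.6300


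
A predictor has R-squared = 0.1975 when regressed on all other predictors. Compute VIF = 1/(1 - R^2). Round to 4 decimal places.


Using VIF = 1/(1 - R^2_j):
1 - 0.1975 = 0.8025.
VIF = 1.2461.

1.2461


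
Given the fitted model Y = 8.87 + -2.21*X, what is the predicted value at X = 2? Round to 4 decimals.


Substitute X = 2 into the equation:
Y = 8.87 + -2.21 * 2 = 8.87 + -4.4200 = 4.4500.

4.4500


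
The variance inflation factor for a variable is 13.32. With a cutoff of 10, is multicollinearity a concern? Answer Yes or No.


Check: VIF = 13.32 vs threshold = 10.
Since 13.32 >= 10, the answer is Yes.

Yes


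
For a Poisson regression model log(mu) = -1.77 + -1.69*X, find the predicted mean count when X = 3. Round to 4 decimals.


Linear predictor: eta = -1.77 + (-1.69)(3) = -6.8400.
Expected count: mu = exp(-6.8400) = 0.0011.

0.0011


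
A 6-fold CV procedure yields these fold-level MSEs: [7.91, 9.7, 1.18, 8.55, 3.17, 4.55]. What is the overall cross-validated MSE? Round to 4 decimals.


Add all fold MSEs: 35.0600.
Divide by k = 6: 35.0600/6 = 5.8433.

5.8433


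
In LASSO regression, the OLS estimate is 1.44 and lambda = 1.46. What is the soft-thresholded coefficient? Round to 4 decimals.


Check: |1.44| = 1.44 vs lambda = 1.46.
Since |beta| <= lambda, the coefficient is set to 0.
Soft-thresholded coefficient = 0.0000.

0.0000


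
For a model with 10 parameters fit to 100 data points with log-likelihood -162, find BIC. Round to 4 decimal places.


Compute k*ln(n) = 10*ln(100) = 10*4.605170 = 46.051700.
Then -2*loglik = 324.
BIC = 46.051700 + 324 = 370.051700, which rounds to 370.0517.

370.0517


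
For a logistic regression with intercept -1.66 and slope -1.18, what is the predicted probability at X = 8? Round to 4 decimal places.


z = -1.66 + -1.18 * 8 = -11.1000.
Sigmoid: P = 1 / (1 + exp(11.1000)) = 0.0000.

0.0000


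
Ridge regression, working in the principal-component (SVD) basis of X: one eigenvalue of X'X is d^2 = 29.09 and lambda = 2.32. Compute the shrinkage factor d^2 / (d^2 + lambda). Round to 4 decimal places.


Denominator = d^2 + lambda = 29.09 + 2.32 = 31.4100.
Shrinkage = 29.09 / 31.4100 = 0.9261.

0.9261


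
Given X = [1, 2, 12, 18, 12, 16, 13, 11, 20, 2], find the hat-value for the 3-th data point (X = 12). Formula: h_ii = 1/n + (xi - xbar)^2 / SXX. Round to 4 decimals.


Compute xbar = 10.7000 with n = 10 observations.
SXX = 422.1000.
Leverage = 1/10 + (12 - 10.7000)^2/422.1000 = 0.1040.

0.1040


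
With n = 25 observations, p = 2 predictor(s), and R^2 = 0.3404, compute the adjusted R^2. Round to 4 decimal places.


Plug in: Adj R^2 = 1 - (1 - 0.3404) * 24/22.
= 1 - 0.6596 * 24/22
= 1 - 15.8304 / 22
= 1 - 0.7196 = 0.2804.

0.2804


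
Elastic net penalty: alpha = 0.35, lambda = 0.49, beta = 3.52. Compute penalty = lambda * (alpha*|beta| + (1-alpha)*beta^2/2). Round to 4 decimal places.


Compute:
L1 = 0.35 * 3.52 = 1.2320.
L2 = 0.65 * 3.52^2 / 2 = 4.0269.
Penalty = 0.49 * (1.2320 + 4.0269) = 2.5769.

2.5769


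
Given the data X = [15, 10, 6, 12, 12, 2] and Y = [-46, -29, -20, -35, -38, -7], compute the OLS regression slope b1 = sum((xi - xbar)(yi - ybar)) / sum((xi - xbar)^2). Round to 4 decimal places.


The sample means are xbar = 9.5000 and ybar = -29.1667.
Compute S_xx = 111.5000 and S_xy = -327.5000.
Slope b1 = S_xy / S_xx = -327.5000 / 111.5000 = -2.9372.

-2.9372


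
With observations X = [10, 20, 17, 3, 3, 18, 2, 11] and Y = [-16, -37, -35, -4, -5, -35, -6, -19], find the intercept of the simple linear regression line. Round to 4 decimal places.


The slope is b1 = -1.9372.
Sample means are xbar = 10.5000 and ybar = -19.6250.
Intercept: b0 = -19.6250 - (-1.9372)(10.5000) = 0.7152.

0.7152


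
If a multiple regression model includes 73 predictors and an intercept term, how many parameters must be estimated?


Total coefficients = number of predictors + 1 (for the intercept).
= 73 + 1 = 74.

74


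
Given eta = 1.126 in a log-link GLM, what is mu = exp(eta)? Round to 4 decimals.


mu = exp(eta) = exp(1.126).
= 3.0833.

3.0833


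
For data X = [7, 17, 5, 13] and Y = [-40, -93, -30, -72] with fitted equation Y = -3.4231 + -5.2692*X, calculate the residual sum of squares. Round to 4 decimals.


Compute predicted values, then residuals = yi - yhat_i.
Residuals: [0.3075, -0.0005, -0.2309, -0.0773].
SSres = sum(residual^2) = 0.1538.

0.1538


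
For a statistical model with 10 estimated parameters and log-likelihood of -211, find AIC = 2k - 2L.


AIC = 2k - 2*loglik = 2(10) - 2(-211).
= 20 + 422 = 442.

442


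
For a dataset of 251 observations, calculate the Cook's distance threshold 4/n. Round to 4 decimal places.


Using the rule of thumb:
Threshold = 4 / 251 = 0.0159.

0.0159


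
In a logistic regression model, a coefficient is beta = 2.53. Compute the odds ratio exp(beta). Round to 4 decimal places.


Odds ratio = exp(beta) = exp(2.53).
= 12.5535.

12.5535


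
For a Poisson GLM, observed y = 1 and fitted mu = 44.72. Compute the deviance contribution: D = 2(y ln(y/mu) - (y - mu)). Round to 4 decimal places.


First: ln(1/44.72) = -3.800421.
Then: 1 * -3.800421 = -3.800421.
y - mu = 1 - 44.72 = -43.72.
D = 2(-3.800421 - -43.72) = 79.839158, which rounds to 79.8392.

79.8392


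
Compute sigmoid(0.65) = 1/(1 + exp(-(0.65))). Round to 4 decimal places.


Compute exp(-0.6500) = 0.5220.
Sigmoid = 1 / (1 + 0.5220) = 1 / 1.5220 = 0.6570.

0.6570


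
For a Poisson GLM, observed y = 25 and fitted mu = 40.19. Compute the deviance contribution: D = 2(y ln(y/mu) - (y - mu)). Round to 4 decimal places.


First: ln(25/40.19) = -0.474742.
Then: 25 * -0.474742 = -11.868550.
y - mu = 25 - 40.19 = -15.19.
D = 2(-11.868550 - -15.19) = 6.642900, which rounds to 6.6429.

6.6429


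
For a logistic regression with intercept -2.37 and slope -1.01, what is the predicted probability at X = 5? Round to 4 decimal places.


z = -2.37 + -1.01 * 5 = -7.4200.
Sigmoid: P = 1 / (1 + exp(7.4200)) = 0.0006.

0.0006


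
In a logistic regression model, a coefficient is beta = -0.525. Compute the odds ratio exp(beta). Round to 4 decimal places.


The odds ratio is computed as:
OR = e^(-0.525) = 0.5916.

0.5916


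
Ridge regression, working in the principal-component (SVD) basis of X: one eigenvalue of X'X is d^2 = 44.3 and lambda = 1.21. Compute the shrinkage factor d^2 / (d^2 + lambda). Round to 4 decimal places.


d^2 + lambda = 44.3 + 1.21 = 45.5100.
Shrinkage factor = 44.3/45.5100 = 0.9734.

0.9734


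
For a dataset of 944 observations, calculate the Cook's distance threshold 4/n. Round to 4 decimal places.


The threshold is 4/n.
4/944 = 0.0042.

0.0042


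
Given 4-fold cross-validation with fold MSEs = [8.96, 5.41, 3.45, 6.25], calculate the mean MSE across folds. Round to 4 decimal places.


Add all fold MSEs: 24.0700.
Divide by k = 4: 24.0700/4 = 6.0175.

6.0175


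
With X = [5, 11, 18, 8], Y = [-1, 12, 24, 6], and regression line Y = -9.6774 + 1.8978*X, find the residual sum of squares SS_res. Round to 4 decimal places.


Compute predicted values, then residuals = yi - yhat_i.
Residuals: [-0.8116, 0.8016, -0.4830, 0.4950].
SSres = sum(residual^2) = 1.7796.

1.7796


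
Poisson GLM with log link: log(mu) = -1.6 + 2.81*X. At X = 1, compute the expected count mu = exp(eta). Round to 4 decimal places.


Linear predictor: eta = -1.6 + (2.81)(1) = 1.2100.
Expected count: mu = exp(1.2100) = 3.3535.

3.3535


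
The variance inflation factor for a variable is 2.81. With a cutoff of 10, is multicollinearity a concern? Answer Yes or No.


The threshold is 10.
VIF = 2.81 is < 10.
Multicollinearity indication: No.

No


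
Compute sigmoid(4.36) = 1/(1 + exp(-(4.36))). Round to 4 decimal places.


Compute exp(-4.3600) = 0.0128.
Sigmoid = 1 / (1 + 0.0128) = 1 / 1.0128 = 0.9874.

0.9874


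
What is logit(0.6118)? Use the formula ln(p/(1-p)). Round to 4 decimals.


The odds are p/(1-p) = 0.6118 / 0.3882 = 1.5760.
logit(p) = ln(1.5760) = 0.4549.

0.4549


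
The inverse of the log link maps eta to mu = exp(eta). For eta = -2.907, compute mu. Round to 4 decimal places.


mu = exp(eta) = exp(-2.907).
= 0.0546.

0.0546


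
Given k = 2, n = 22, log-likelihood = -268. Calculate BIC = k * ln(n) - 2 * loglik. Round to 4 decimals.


k * ln(n) = 2 * ln(22) = 2 * 3.091042 = 6.182084.
-2 * loglik = -2 * (-268) = 536.
BIC = 6.182084 + 536 = 542.182084, which rounds to 542.1821.

542.1821


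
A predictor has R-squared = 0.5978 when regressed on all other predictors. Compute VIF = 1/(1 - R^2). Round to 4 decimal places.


VIF = 1 / (1 - 0.5978).
= 1 / 0.4022 = 2.4863.

2.4863


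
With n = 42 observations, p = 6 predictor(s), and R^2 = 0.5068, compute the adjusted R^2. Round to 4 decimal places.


Adjusted R^2 = 1 - (1 - R^2) * (n-1)/(n-p-1).
(1 - R^2) = 0.4932.
(n-1)/(n-p-1) = 41/35.
(1 - R^2) * (n-1) = 0.4932 * 41 = 20.2212.
Divide by (n-p-1): 20.2212 / 35 = 0.5777.
Adj R^2 = 1 - 0.5777 = 0.4223.

0.4223


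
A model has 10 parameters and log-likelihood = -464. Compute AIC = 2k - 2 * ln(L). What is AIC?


Compute:
2k = 2*10 = 20.
-2*loglik = -2*(-464) = 928.
AIC = 20 + 928 = 948.

948


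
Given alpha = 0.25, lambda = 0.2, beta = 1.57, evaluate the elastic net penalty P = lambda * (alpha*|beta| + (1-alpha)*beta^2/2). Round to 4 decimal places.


alpha * |beta| = 0.25 * 1.57 = 0.3925.
(1-alpha) * beta^2/2 = 0.75 * 2.4649/2 = 0.9243.
Total = 0.2 * (0.3925 + 0.9243) = 0.2634.

0.2634


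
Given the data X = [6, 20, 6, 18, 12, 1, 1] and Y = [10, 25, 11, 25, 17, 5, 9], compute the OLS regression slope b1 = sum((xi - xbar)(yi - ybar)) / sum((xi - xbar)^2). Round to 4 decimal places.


Calculate xbar = 9.1429, ybar = 14.5714.
S_xx = 356.8571, S_xy = 361.4286.
Using b1 = S_xy / S_xx = 361.4286 / 356.8571, we get b1 = 1.0128.

1.0128


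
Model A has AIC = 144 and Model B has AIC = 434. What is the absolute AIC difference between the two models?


Absolute difference = |144 - 434| = 290.
The model with lower AIC (A) is preferred.

290


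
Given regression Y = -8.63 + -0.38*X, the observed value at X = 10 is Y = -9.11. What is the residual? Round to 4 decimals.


Predicted = -8.63 + -0.38 * 10 = -12.4300.
Residual = -9.11 - -12.4300 = 3.3200.

3.3200


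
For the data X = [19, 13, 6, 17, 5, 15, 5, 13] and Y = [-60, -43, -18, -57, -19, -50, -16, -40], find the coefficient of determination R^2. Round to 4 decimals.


Fit the OLS line: b0 = -0.5990, b1 = -3.2065.
SSres = 22.7057.
SStot = 2262.8750.
R^2 = 1 - 22.7057/2262.8750 = 0.9900.

0.9900


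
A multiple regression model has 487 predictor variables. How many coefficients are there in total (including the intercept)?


Including the intercept, the model has 487 predictor coefficients + 1 intercept.
Total = 488.

488


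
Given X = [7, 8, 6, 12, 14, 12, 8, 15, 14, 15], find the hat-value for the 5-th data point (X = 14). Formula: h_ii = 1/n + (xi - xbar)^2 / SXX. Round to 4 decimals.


Compute xbar = 11.1000 with n = 10 observations.
SXX = 110.9000.
Leverage = 1/10 + (14 - 11.1000)^2/110.9000 = 0.1758.

0.1758


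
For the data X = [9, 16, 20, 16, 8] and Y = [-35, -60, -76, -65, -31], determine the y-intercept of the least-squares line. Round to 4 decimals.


First find the slope: b1 = -3.8015.
Means: xbar = 13.8000, ybar = -53.4000.
b0 = ybar - b1 * xbar = -53.4000 - -3.8015 * 13.8000 = -0.9389.

-0.9389


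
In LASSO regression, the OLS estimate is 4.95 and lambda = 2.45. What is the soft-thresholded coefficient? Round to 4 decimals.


Absolute value: |4.95| = 4.95.
Compare to lambda = 2.45.
Since |beta| > lambda, coefficient = sign(beta)*(|beta| - lambda) = 2.5000.

2.5000


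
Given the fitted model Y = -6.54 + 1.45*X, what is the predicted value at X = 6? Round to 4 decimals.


Substitute X = 6 into the equation:
Y = -6.54 + 1.45 * 6 = -6.54 + 8.7000 = 2.1600.

2.1600


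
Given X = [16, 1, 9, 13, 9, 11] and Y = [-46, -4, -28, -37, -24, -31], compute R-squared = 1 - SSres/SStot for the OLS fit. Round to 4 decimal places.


After computing the OLS fit (b0=-0.9832, b1=-2.7814):
SSres = 8.6753, SStot = 1005.3333.
R^2 = 1 - 8.6753/1005.3333 = 0.9914.

0.9914


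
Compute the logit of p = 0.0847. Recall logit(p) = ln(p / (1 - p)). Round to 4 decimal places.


Compute the odds: 0.0847/0.9153 = 0.0925.
Take the natural log: ln(0.0925) = -2.3801.

-2.3801


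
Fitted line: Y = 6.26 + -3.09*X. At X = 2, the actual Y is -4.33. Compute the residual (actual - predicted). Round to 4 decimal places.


Compute yhat = 6.26 + (-3.09)(2) = 0.0800.
Residual = actual - predicted = -4.33 - 0.0800 = -4.4100.

-4.4100


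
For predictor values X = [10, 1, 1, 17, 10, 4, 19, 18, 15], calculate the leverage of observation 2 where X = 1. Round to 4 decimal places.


n = 9, xbar = 10.5556.
SXX = sum((xi - xbar)^2) = 414.2222.
h = 1/9 + (1 - 10.5556)^2 / 414.2222 = 0.3315.

0.3315


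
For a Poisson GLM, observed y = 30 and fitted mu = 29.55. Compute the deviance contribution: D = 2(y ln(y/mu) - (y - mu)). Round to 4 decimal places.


Compute y*ln(y/mu) = 30*ln(30/29.55) = 30*0.015114 = 0.453420.
y - mu = 0.45.
D = 2*(0.453420 - (0.45)) = 0.006840, which rounds to 0.0068.

0.0068
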